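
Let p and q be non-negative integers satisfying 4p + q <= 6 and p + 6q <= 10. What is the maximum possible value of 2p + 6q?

The continuous relaxation peaks at (1.13, 1.48) with value 11.13; rounding to a feasible lattice point costs some objective.
(p,q)=(1,1): 4·1+1·1=5≤6, 1·1+6·1=7≤10, objective 8.
(p,q)=(0,1): 4·0+1·1=1≤6, 1·0+6·1=6≤10, objective 6.
(p,q)=(1,0): 4·1+1·0=4≤6, 1·1+6·0=1≤10, objective 2.
(p,q)=(0,0): 4·0+1·0=0≤6, 1·0+6·0=0≤10, objective 0.
Maximum is 8 at (p,q)=(1,1).

8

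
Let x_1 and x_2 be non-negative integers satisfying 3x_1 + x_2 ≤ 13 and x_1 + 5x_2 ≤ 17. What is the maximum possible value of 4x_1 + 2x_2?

18

The continuous relaxation peaks at (3.43, 2.71) with value 19.14; rounding to a feasible lattice point costs some objective.
(x_1,x_2)=(4,1): 3·4+1·1=13≤13, 1·4+5·1=9≤17, objective 18.
(x_1,x_2)=(4,0): 3·4+1·0=12≤13, 1·4+5·0=4≤17, objective 16.
No feasible integer point exceeds 18.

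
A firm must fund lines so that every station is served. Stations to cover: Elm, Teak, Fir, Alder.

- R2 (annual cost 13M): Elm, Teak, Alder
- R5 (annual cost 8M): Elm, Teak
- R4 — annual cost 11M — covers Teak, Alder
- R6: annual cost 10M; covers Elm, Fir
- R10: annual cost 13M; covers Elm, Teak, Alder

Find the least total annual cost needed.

This is a weighted set-cover instance.
The greedy cost-per-new-station heuristic would pick R5, R6, and R4 for 29, but a cheaper cover exists.
Choose R4 and R6: together they cover Elm, Teak, Fir, Alder — every station.
Total annual cost: 11 + 10 = 21.
No cover costs less than 21.

21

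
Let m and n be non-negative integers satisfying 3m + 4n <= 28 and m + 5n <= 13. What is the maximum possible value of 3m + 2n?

27

The continuous relaxation peaks at (9.33, 0) with value 28.00; rounding to a feasible lattice point costs some objective.
(m,n)=(9,0): 3·9+4·0=27≤28, 1·9+5·0=9≤13, objective 27.
(m,n)=(8,1): 3·8+4·1=28≤28, 1·8+5·1=13≤13, objective 26.
No feasible integer point exceeds 27.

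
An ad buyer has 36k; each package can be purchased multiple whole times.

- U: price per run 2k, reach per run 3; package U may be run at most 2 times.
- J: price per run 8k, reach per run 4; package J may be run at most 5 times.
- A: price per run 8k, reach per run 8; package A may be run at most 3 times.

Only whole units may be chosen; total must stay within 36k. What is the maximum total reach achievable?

34

U has the best ratio (3/2); taking only U gives at most 2×3 = 6 (stopped by the supply cap of 2).
Mixing does better — 2×U, 1×J, and 3×A: price 36 ≤ 36, reach 2·3 + 1·4 + 3·8 = 34.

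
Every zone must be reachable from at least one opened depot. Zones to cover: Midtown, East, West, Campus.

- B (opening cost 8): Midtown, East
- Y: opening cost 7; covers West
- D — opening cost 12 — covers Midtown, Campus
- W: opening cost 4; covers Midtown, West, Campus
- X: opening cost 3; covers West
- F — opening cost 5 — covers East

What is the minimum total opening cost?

Choose W and F: together they cover Midtown, East, West, Campus — every zone.
Total opening cost: 4 + 5 = 9.

9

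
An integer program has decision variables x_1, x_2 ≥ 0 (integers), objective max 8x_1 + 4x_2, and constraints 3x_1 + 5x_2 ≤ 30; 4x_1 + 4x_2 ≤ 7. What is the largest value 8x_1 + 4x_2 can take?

The continuous relaxation peaks at (1.75, 0) with value 14.00; rounding to a feasible lattice point costs some objective.
(x_1,x_2)=(1,0): 3·1+5·0=3≤30, 4·1+4·0=4≤7, objective 8.
(x_1,x_2)=(0,1): 3·0+5·1=5≤30, 4·0+4·1=4≤7, objective 4.
(x_1,x_2)=(0,0): 3·0+5·0=0≤30, 4·0+4·0=0≤7, objective 0.
The best lattice point is (1,0), giving 8.

8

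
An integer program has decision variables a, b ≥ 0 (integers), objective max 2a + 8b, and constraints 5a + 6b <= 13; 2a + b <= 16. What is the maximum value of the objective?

16

Relaxing integrality, the LP optimum is 17.33 at (a,b) = (0, 2.17), which is not an integer point.
(a,b)=(0,2): 5·0+6·2=12≤13, 2·0+1·2=2≤16, objective 16.
(a,b)=(1,1): 5·1+6·1=11≤13, 2·1+1·1=3≤16, objective 10.
(a,b)=(0,1): 5·0+6·1=6≤13, 2·0+1·1=1≤16, objective 8.
The best lattice point is (0,2), giving 16.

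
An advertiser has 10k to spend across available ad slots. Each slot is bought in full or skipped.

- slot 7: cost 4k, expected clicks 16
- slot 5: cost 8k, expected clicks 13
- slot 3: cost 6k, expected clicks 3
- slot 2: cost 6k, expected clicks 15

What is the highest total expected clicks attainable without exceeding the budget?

31

This is an integer program with binary decision variables.
slot 7 + slot 3: cost 4 + 6 = 10 ≤ 10, expected clicks 16 + 3 = 19.
slot 7 + slot 2: cost 4 + 6 = 10 ≤ 10, expected clicks 16 + 15 = 31.
Best is slot 7 and slot 2 with total expected clicks 31.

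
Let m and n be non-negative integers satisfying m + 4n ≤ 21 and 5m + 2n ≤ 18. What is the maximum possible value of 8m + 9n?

Relaxing integrality, the LP optimum is 56.83 at (m,n) = (1.67, 4.83), which is not an integer point.
(m,n)=(1,5): 1·1+4·5=21≤21, 5·1+2·5=15≤18, objective 53.
(m,n)=(2,4): 1·2+4·4=18≤21, 5·2+2·4=18≤18, objective 52.
(m,n)=(0,5): 1·0+4·5=20≤21, 5·0+2·5=10≤18, objective 45.
(m,n)=(1,4): 1·1+4·4=17≤21, 5·1+2·4=13≤18, objective 44.
No feasible integer point exceeds 53.

53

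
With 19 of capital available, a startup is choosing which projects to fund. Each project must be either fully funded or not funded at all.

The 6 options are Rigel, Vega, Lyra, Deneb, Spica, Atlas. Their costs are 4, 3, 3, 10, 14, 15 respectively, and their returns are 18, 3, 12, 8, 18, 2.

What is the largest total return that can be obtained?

38

Allowing fractional choices, the relaxed optimum would be about 45.4, but projects are indivisible.
Rigel + Lyra + Deneb: cost 4 + 3 + 10 = 17 ≤ 19, return 18 + 12 + 8 = 38.
Rigel + Spica: cost 4 + 14 = 18 ≤ 19, return 18 + 18 = 36.
Best is Rigel, Lyra, and Deneb with total return 38.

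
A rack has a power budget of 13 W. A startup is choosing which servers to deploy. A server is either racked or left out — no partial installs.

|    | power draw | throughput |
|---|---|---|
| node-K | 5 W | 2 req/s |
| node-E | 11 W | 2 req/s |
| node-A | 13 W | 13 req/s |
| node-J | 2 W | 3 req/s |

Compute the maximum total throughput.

13

Treat it as a binary knapsack problem.
Allowing fractional choices, the relaxed optimum would be about 14.0, but servers are indivisible.
node-K + node-J: power draw 5 + 2 = 7 ≤ 13, throughput 2 + 3 = 5.
node-E + node-J: power draw 11 + 2 = 13 ≤ 13, throughput 2 + 3 = 5.
node-A: power draw 13 ≤ 13, throughput 13.
Best is node-A with total throughput 13.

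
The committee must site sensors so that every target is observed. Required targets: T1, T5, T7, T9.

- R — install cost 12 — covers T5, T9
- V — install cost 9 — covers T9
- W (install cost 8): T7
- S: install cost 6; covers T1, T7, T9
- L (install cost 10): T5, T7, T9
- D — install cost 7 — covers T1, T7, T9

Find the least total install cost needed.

16

This is a weighted set-cover instance.
Choose S and L: together they cover T1, T5, T7, T9 — every target.
Total install cost: 6 + 10 = 16.
No cover costs less than 16.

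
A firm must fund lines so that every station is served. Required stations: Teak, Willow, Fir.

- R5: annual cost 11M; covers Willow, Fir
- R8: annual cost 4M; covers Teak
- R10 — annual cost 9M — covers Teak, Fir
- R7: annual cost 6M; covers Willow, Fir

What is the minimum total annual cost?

This is an integer covering problem.
Choose R8 and R7: together they cover Teak, Willow, Fir — every station.
Total annual cost: 4 + 6 = 10.

10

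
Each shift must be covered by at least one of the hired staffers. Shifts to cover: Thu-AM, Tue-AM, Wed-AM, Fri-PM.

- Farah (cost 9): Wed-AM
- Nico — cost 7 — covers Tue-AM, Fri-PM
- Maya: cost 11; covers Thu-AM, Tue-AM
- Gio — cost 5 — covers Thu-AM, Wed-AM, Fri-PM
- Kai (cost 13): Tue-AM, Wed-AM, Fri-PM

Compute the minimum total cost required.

12

This is a weighted set-cover instance.
Choose Nico and Gio: together they cover Thu-AM, Tue-AM, Wed-AM, Fri-PM — every shift.
Total cost: 7 + 5 = 12.
No cover costs less than 12.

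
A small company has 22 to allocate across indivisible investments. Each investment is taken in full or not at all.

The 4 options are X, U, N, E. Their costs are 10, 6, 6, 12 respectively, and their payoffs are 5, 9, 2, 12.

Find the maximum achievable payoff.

This is a 0-1 knapsack instance.
Allowing fractional choices, the relaxed optimum would be about 23.0, but investments are indivisible.
X + E: cost 10 + 12 = 22 ≤ 22, payoff 5 + 12 = 17.
U + E: cost 6 + 12 = 18 ≤ 22, payoff 9 + 12 = 21.
X + U + N: cost 10 + 6 + 6 = 22 ≤ 22, payoff 5 + 9 + 2 = 16.
Best is U and E with total payoff 21.

21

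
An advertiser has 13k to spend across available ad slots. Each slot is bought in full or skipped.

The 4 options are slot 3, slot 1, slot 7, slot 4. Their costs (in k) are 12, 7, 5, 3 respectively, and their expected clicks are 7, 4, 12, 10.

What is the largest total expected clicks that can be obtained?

22

Allowing fractional choices, the relaxed optimum would be about 24.9, but ad slots are indivisible.
slot 1 + slot 4: cost 7 + 3 = 10 ≤ 13, expected clicks 4 + 10 = 14.
slot 7 + slot 4: cost 5 + 3 = 8 ≤ 13, expected clicks 12 + 10 = 22.
slot 1 + slot 7: cost 7 + 5 = 12 ≤ 13, expected clicks 4 + 12 = 16.
Best is slot 7 and slot 4 with total expected clicks 22.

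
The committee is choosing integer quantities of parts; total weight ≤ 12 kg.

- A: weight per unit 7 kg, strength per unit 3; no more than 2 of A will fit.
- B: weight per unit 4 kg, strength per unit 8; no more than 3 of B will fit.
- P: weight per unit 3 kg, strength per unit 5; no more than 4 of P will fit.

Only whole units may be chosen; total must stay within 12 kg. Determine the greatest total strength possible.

24

Take 3×B: weight 12 ≤ 12, strength 3·8 = 24.
B has the best ratio (8/4) and is taken to its limit of 3; remaining capacity is filled optimally with the others.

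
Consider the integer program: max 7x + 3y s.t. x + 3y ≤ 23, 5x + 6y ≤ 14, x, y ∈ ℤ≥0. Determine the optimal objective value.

14

(x,y)=(2,0): 1·2+3·0=2≤23, 5·2+6·0=10≤14, objective 14.
(x,y)=(1,1): 1·1+3·1=4≤23, 5·1+6·1=11≤14, objective 10.
(x,y)=(1,0): 1·1+3·0=1≤23, 5·1+6·0=5≤14, objective 7.
The best lattice point is (2,0), giving 14.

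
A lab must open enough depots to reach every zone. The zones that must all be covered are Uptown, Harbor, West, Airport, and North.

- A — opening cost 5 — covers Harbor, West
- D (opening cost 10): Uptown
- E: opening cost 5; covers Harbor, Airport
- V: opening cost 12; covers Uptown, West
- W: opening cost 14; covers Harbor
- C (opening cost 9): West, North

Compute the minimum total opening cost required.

24

The greedy cost-per-new-zone heuristic would pick A, E, C, and D for 29, but a cheaper cover exists.
Choose D, E, and C: together they cover Uptown, Harbor, West, Airport, North — every zone.
Total opening cost: 10 + 5 + 9 = 24.
No cover costs less than 24.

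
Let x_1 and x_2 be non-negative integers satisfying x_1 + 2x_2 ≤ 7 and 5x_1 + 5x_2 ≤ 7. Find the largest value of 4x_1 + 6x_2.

(x_1,x_2)=(0,1) is feasible, giving 6.
(x_1,x_2)=(1,0) is feasible, giving 4.
(x_1,x_2)=(0,0) is feasible, giving 0.
No feasible integer point exceeds 6.

6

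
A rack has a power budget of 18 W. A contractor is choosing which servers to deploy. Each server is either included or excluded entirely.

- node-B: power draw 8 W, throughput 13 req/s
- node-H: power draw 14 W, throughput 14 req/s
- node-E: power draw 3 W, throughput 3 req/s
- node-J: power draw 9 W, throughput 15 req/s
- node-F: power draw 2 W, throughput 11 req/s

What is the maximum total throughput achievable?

29

node-B + node-J: power draw 8 + 9 = 17 ≤ 18, throughput 13 + 15 = 28.
node-E + node-J + node-F: power draw 3 + 9 + 2 = 14 ≤ 18, throughput 3 + 15 + 11 = 29.
Best is node-E, node-J, and node-F with total throughput 29.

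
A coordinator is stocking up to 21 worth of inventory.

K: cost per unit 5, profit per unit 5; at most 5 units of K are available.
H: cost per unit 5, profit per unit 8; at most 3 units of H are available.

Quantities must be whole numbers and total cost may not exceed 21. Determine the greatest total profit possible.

This is a bounded integer knapsack.
1×K and 3×H: cost 20 ≤ 21, profit 1·5 + 3·8 = 29.
2×K and 2×H: cost 20 ≤ 21, profit 2·5 + 2·8 = 26.
Best is 29.

29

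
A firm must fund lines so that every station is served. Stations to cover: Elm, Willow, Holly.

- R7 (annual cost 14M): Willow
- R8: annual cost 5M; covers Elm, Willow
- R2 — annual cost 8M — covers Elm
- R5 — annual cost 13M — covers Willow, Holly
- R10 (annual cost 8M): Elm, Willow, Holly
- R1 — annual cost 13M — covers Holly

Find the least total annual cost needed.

The greedy cost-per-new-station heuristic would pick R8 and R10 for 13, but a cheaper cover exists.
R10 alone covers Elm, Willow, Holly — every station.
Total annual cost: 8.
No cover costs less than 8.

8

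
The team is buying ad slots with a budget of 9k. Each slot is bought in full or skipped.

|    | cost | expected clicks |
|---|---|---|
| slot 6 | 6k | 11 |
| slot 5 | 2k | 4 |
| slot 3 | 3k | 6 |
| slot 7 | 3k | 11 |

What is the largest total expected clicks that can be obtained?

22

Treat it as a binary knapsack problem.
slot 5 + slot 3 + slot 7: cost 2 + 3 + 3 = 8 ≤ 9, expected clicks 4 + 6 + 11 = 21.
slot 6 + slot 7: cost 6 + 3 = 9 ≤ 9, expected clicks 11 + 11 = 22.
slot 3 + slot 7: cost 3 + 3 = 6 ≤ 9, expected clicks 6 + 11 = 17.
Best is slot 6 and slot 7 with total expected clicks 22.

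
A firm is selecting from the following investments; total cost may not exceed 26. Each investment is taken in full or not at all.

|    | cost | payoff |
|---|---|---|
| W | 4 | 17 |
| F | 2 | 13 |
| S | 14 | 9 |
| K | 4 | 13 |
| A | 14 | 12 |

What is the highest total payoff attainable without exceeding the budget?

55

W + F + S + K: cost 4 + 2 + 14 + 4 = 24 ≤ 26, payoff 17 + 13 + 9 + 13 = 52.
W + F + K + A: cost 4 + 2 + 4 + 14 = 24 ≤ 26, payoff 17 + 13 + 13 + 12 = 55.
Best is W, F, K, and A with total payoff 55.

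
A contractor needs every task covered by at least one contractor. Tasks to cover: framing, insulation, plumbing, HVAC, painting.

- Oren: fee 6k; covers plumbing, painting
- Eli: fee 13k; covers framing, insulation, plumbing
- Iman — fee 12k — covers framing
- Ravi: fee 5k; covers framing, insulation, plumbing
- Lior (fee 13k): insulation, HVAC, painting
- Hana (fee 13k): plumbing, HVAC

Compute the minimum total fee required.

18

The greedy cost-per-new-task heuristic would pick Ravi, Oren, and Lior for 24, but a cheaper cover exists.
Choose Ravi and Lior: together they cover framing, insulation, plumbing, HVAC, painting — every task.
Total fee: 5 + 13 = 18.
No cover costs less than 18.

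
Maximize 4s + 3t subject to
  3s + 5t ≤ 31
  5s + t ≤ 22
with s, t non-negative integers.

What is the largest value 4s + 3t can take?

24

Relaxing integrality, the LP optimum is 26.50 at (s,t) = (3.59, 4.05), which is not an integer point.
(s,t)=(3,4): 3·3+5·4=29≤31, 5·3+1·4=19≤22, objective 24.
(s,t)=(2,5): 3·2+5·5=31≤31, 5·2+1·5=15≤22, objective 23.
No feasible integer point exceeds 24.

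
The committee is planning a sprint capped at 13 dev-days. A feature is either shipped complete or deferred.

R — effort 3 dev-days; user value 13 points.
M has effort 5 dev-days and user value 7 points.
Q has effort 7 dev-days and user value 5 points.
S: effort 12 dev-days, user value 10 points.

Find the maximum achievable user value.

20

Take R and M: effort 3 + 5 = 8 ≤ 13, user value 13 + 7 = 20.
No other feasible combination does better.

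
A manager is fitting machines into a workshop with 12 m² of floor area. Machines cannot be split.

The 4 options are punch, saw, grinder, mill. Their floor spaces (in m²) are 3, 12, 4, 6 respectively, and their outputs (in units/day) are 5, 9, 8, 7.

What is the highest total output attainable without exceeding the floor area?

Take grinder and mill: floor space 4 + 6 = 10 ≤ 12, output 8 + 7 = 15.
No other feasible combination does better.

15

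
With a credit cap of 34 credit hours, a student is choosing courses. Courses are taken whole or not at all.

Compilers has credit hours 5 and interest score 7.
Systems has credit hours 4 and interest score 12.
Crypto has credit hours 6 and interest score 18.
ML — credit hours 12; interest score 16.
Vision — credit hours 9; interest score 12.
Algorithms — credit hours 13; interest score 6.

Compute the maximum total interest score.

58

Take Systems, Crypto, ML, and Vision: credit hours 4 + 6 + 12 + 9 = 31 ≤ 34, interest score 12 + 18 + 16 + 12 = 58.
No other feasible combination does better.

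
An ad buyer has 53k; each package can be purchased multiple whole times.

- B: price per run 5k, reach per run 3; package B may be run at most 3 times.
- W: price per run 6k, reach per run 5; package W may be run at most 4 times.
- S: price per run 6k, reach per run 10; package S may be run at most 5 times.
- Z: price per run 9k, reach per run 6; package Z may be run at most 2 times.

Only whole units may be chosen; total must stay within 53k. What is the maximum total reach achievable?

68

Take 1×B, 3×W, and 5×S: price 53 ≤ 53, reach 1·3 + 3·5 + 5·10 = 68.
S has the best ratio (10/6) and is taken to its limit of 5; remaining capacity is filled optimally with the others.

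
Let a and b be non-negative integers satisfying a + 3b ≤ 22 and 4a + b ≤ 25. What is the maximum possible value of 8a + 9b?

86

Relaxing integrality, the LP optimum is 90.09 at (a,b) = (4.82, 5.73), which is not an integer point.
(a,b)=(4,6): 1·4+3·6=22≤22, 4·4+1·6=22≤25, objective 86.
(a,b)=(5,5): 1·5+3·5=20≤22, 4·5+1·5=25≤25, objective 85.
(a,b)=(3,6): 1·3+3·6=21≤22, 4·3+1·6=18≤25, objective 78.
The best lattice point is (4,6), giving 86.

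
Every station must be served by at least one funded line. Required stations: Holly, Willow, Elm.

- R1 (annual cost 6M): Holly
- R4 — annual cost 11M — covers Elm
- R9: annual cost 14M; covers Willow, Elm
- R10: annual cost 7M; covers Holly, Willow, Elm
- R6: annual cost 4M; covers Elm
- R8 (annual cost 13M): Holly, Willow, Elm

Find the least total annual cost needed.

R10 alone covers Holly, Willow, Elm — every station.
Total annual cost: 7.
No cover costs less than 7.

7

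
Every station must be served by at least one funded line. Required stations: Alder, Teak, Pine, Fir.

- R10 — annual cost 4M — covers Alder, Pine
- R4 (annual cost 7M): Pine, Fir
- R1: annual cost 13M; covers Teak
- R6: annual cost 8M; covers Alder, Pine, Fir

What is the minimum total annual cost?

This is a weighted set-cover instance.
Choose R1 and R6: together they cover Alder, Teak, Pine, Fir — every station.
Total annual cost: 13 + 8 = 21.

21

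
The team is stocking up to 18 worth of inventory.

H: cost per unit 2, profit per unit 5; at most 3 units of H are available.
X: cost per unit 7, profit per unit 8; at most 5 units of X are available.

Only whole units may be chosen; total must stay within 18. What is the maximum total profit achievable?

26

This is a bounded integer knapsack.
3×H and 1×X: cost 13 ≤ 18, profit 3·5 + 1·8 = 23.
2×H and 2×X: cost 18 ≤ 18, profit 2·5 + 2·8 = 26.
Best is 26.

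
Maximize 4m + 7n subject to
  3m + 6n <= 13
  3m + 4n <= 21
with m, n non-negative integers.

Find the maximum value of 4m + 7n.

(m,n)=(4,0) is feasible, giving 16.
(m,n)=(3,0) is feasible, giving 12.
No feasible integer point exceeds 16.

16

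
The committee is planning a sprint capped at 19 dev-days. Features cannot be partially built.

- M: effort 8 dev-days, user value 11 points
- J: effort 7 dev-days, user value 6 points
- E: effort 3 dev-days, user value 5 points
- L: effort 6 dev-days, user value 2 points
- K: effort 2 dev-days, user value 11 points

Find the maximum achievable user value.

M + J + K: effort 8 + 7 + 2 = 17 ≤ 19, user value 11 + 6 + 11 = 28.
M + E + L + K: effort 8 + 3 + 6 + 2 = 19 ≤ 19, user value 11 + 5 + 2 + 11 = 29.
M + E + K: effort 8 + 3 + 2 = 13 ≤ 19, user value 11 + 5 + 11 = 27.
Best is M, E, L, and K with total user value 29.

29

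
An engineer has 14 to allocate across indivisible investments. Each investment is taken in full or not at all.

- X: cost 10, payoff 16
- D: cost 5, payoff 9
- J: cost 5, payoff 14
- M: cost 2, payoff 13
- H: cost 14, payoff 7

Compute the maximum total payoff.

Allowing fractional choices, the relaxed optimum would be about 39.2, but investments are indivisible.
X + M: cost 10 + 2 = 12 ≤ 14, payoff 16 + 13 = 29.
D + J + M: cost 5 + 5 + 2 = 12 ≤ 14, payoff 9 + 14 + 13 = 36.
J + M: cost 5 + 2 = 7 ≤ 14, payoff 14 + 13 = 27.
Best is D, J, and M with total payoff 36.

36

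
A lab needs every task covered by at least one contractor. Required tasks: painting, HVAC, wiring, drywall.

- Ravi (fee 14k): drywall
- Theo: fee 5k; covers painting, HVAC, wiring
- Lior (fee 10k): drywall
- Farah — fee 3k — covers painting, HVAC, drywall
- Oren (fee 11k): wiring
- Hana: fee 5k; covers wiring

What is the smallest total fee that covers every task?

8

This is a weighted set-cover instance.
Choose Theo and Farah: together they cover painting, HVAC, wiring, drywall — every task.
Total fee: 5 + 3 = 8.
No cover costs less than 8.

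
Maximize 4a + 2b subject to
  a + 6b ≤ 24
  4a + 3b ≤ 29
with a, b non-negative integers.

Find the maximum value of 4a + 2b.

28

(a,b)=(7,0): 1·7+6·0=7≤24, 4·7+3·0=28≤29, objective 28.
(a,b)=(6,1): 1·6+6·1=12≤24, 4·6+3·1=27≤29, objective 26.
(a,b)=(6,0): 1·6+6·0=6≤24, 4·6+3·0=24≤29, objective 24.
The best lattice point is (7,0), giving 28.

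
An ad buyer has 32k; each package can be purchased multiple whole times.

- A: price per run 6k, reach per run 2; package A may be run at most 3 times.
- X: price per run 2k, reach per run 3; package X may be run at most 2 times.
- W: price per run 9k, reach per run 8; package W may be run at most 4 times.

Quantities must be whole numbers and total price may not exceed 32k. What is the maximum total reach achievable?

30

This is a bounded integer knapsack.
2×X and 3×W: price 31 ≤ 32, reach 2·3 + 3·8 = 30.
1×X and 3×W: price 29 ≤ 32, reach 1·3 + 3·8 = 27.
Best is 30.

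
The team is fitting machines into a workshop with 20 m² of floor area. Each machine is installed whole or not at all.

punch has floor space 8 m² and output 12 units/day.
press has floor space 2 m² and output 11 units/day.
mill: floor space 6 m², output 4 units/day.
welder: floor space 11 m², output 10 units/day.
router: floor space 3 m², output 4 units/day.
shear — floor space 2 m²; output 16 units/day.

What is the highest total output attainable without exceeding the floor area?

43

Allowing fractional choices, the relaxed optimum would be about 47.5, but machines are indivisible.
punch + press + mill + shear: floor space 8 + 2 + 6 + 2 = 18 ≤ 20, output 12 + 11 + 4 + 16 = 43.
punch + press + router + shear: floor space 8 + 2 + 3 + 2 = 15 ≤ 20, output 12 + 11 + 4 + 16 = 43.
The maximum output is 43; one optimal choice is punch, press, router, and shear.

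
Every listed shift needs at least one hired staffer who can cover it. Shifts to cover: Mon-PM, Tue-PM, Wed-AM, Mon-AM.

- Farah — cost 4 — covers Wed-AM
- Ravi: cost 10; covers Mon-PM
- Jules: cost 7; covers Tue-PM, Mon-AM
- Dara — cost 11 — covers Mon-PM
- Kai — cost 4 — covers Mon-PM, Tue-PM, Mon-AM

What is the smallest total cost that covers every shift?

8

Choose Farah and Kai: together they cover Mon-PM, Tue-PM, Wed-AM, Mon-AM — every shift.
Total cost: 4 + 4 = 8.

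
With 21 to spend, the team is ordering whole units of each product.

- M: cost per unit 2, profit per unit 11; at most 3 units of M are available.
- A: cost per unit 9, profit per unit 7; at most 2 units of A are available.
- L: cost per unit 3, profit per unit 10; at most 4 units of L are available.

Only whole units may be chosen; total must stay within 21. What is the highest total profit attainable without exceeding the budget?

Take 3×M and 4×L: cost 18 ≤ 21, profit 3·11 + 4·10 = 73.
M has the best ratio (11/2) and is taken to its limit of 3; remaining capacity is filled optimally with the others.

73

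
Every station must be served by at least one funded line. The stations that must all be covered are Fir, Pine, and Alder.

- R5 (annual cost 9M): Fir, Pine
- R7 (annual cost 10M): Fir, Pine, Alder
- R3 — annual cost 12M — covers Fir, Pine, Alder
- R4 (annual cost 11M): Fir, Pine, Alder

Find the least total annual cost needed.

R7 alone covers Fir, Pine, Alder — every station.
Total annual cost: 10.
No cover costs less than 10.

10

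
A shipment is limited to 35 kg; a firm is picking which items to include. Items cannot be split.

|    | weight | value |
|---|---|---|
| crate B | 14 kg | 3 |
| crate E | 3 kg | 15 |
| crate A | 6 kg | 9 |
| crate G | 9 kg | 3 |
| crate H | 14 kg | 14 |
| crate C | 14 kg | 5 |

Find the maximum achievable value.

41

crate E + crate H + crate C: weight 3 + 14 + 14 = 31 ≤ 35, value 15 + 14 + 5 = 34.
crate E + crate A + crate G + crate H: weight 3 + 6 + 9 + 14 = 32 ≤ 35, value 15 + 9 + 3 + 14 = 41.
crate E + crate A + crate H: weight 3 + 6 + 14 = 23 ≤ 35, value 15 + 9 + 14 = 38.
Best is crate E, crate A, crate G, and crate H with total value 41.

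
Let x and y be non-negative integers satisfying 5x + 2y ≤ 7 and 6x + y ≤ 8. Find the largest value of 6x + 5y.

(x,y)=(0,3): 5·0+2·3=6≤7, 6·0+1·3=3≤8, objective 15.
(x,y)=(0,2): 5·0+2·2=4≤7, 6·0+1·2=2≤8, objective 10.
No feasible integer point exceeds 15.

15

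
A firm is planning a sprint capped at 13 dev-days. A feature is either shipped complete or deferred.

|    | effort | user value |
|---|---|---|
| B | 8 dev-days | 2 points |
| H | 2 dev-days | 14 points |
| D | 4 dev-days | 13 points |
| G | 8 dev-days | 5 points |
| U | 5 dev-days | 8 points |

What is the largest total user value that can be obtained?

35

Treat it as a binary knapsack problem.
Allowing fractional choices, the relaxed optimum would be about 36.2, but features are indivisible.
H + U: effort 2 + 5 = 7 ≤ 13, user value 14 + 8 = 22.
H + D: effort 2 + 4 = 6 ≤ 13, user value 14 + 13 = 27.
H + D + U: effort 2 + 4 + 5 = 11 ≤ 13, user value 14 + 13 + 8 = 35.
Best is H, D, and U with total user value 35.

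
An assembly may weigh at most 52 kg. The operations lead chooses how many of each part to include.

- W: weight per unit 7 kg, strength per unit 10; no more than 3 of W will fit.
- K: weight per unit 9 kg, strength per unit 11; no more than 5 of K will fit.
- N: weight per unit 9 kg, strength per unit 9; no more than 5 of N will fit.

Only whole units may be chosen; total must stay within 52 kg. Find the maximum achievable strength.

65

This is a bounded integer knapsack.
W has the best ratio (10/7); taking only W gives at most 3×10 = 30 (stopped by the supply cap of 3).
Mixing does better — 1×W and 5×K: weight 52 ≤ 52, strength 1·10 + 5·11 = 65.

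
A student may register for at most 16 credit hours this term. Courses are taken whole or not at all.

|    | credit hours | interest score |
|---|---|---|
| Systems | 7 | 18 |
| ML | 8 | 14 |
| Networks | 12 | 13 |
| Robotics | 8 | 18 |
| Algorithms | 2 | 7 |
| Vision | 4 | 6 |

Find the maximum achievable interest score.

Treat it as a binary knapsack problem.
Take Systems and Robotics: credit hours 7 + 8 = 15 ≤ 16, interest score 18 + 18 = 36.
No other feasible combination does better.

36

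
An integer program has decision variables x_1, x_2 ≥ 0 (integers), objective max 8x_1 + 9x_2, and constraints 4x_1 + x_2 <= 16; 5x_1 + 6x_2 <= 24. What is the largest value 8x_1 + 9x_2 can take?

36

Relaxing integrality, the LP optimum is 37.89 at (x_1,x_2) = (3.79, 0.842), which is not an integer point.
(x_1,x_2)=(0,4): 4·0+1·4=4≤16, 5·0+6·4=24≤24, objective 36.
(x_1,x_2)=(1,3): 4·1+1·3=7≤16, 5·1+6·3=23≤24, objective 35.
(x_1,x_2)=(3,1): 4·3+1·1=13≤16, 5·3+6·1=21≤24, objective 33.
Maximum is 36 at (x_1,x_2)=(0,4).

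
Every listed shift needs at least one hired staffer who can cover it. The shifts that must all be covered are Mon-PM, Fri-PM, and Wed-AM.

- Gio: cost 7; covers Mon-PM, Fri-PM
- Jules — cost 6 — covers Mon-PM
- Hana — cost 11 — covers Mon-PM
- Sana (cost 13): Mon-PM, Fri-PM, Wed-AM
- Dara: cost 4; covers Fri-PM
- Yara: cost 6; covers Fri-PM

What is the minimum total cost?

13

This is a weighted set-cover instance.
The greedy cost-per-new-shift heuristic would pick Gio and Sana for 20, but a cheaper cover exists.
Sana alone covers Mon-PM, Fri-PM, Wed-AM — every shift.
Total cost: 13.
No cover costs less than 13.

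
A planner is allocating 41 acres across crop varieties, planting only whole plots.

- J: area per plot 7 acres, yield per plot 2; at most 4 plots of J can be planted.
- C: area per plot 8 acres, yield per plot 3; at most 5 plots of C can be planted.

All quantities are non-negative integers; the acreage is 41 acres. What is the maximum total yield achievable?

15

This is a bounded integer knapsack.
C has the best ratio (3/8); taking only C gives at most 5×3 = 15 (stopped by the area limit).
Optimal: 5×C: area 40 ≤ 41, yield 5·3 = 15.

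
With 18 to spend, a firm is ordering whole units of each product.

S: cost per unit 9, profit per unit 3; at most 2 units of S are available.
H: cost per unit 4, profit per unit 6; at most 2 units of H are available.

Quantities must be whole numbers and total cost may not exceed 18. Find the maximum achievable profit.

15

1×S and 2×H: cost 17 ≤ 18, profit 1·3 + 2·6 = 15.
2×H: cost 8 ≤ 18, profit 2·6 = 12.
Best is 15.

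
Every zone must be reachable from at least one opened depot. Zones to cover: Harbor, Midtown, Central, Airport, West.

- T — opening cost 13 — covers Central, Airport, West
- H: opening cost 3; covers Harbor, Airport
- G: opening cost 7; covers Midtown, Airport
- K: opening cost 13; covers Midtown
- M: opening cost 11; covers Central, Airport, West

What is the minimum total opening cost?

This is a weighted set-cover instance.
Choose H, G, and M: together they cover Harbor, Midtown, Central, Airport, West — every zone.
Total opening cost: 3 + 7 + 11 = 21.
No cover costs less than 21.

21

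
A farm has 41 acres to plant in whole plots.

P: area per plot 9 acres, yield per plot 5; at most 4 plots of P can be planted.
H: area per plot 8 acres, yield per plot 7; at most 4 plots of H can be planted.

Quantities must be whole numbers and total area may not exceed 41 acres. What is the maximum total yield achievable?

33

H has the best ratio (7/8); taking only H gives at most 4×7 = 28 (stopped by the supply cap of 4).
Mixing does better — 1×P and 4×H: area 41 ≤ 41, yield 1·5 + 4·7 = 33.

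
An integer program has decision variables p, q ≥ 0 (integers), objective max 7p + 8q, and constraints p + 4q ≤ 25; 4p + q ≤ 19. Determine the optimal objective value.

The continuous relaxation peaks at (3.4, 5.4) with value 67.00; rounding to a feasible lattice point costs some objective.
(p,q)=(3,5): 1·3+4·5=23≤25, 4·3+1·5=17≤19, objective 61.
(p,q)=(2,5): 1·2+4·5=22≤25, 4·2+1·5=13≤19, objective 54.
(p,q)=(3,4): 1·3+4·4=19≤25, 4·3+1·4=16≤19, objective 53.
The best lattice point is (3,5), giving 61.

61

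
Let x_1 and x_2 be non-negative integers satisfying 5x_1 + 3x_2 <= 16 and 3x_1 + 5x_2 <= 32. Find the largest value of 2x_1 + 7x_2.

35

(x_1,x_2)=(0,5): 5·0+3·5=15≤16, 3·0+5·5=25≤32, objective 35.
(x_1,x_2)=(0,4): 5·0+3·4=12≤16, 3·0+5·4=20≤32, objective 28.
No feasible integer point exceeds 35.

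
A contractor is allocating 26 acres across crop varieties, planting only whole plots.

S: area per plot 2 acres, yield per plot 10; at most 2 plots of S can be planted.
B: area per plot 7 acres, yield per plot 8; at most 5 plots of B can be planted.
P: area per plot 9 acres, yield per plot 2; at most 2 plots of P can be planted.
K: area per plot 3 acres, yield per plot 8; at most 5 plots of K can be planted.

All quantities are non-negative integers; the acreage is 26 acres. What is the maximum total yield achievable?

68

S has the best ratio (10/2); taking only S gives at most 2×10 = 20 (stopped by the supply cap of 2).
Mixing does better — 2×S, 1×B, and 5×K: area 26 ≤ 26, yield 2·10 + 1·8 + 5·8 = 68.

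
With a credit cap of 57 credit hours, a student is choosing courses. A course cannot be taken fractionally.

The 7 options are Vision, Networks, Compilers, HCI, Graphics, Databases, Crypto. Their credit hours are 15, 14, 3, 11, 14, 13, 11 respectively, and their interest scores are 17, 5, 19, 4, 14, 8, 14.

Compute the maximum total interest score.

Treat it as a binary knapsack problem.
Allowing fractional choices, the relaxed optimum would be about 72.4, but courses are indivisible.
Vision + Networks + Compilers + Graphics + Crypto: credit hours 15 + 14 + 3 + 14 + 11 = 57 ≤ 57, interest score 17 + 5 + 19 + 14 + 14 = 69.
Vision + Compilers + HCI + Graphics + Crypto: credit hours 15 + 3 + 11 + 14 + 11 = 54 ≤ 57, interest score 17 + 19 + 4 + 14 + 14 = 68.
Vision + Compilers + Graphics + Databases + Crypto: credit hours 15 + 3 + 14 + 13 + 11 = 56 ≤ 57, interest score 17 + 19 + 14 + 8 + 14 = 72.
Best is Vision, Compilers, Graphics, Databases, and Crypto with total interest score 72.

72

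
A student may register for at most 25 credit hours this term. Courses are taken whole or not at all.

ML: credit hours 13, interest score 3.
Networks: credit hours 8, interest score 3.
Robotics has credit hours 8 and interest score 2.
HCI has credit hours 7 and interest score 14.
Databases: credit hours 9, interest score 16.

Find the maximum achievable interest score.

This is a 0-1 knapsack instance.
Allowing fractional choices, the relaxed optimum would be about 33.2, but courses are indivisible.
Networks + HCI + Databases: credit hours 8 + 7 + 9 = 24 ≤ 25, interest score 3 + 14 + 16 = 33.
HCI + Databases: credit hours 7 + 9 = 16 ≤ 25, interest score 14 + 16 = 30.
Robotics + HCI + Databases: credit hours 8 + 7 + 9 = 24 ≤ 25, interest score 2 + 14 + 16 = 32.
Best is Networks, HCI, and Databases with total interest score 33.

33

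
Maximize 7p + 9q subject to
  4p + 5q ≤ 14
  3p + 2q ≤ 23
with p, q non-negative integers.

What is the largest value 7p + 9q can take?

25

Relaxing integrality, the LP optimum is 25.20 at (p,q) = (0, 2.8), which is not an integer point.
(p,q)=(1,2): 4·1+5·2=14≤14, 3·1+2·2=7≤23, objective 25.
(p,q)=(2,1): 4·2+5·1=13≤14, 3·2+2·1=8≤23, objective 23.
(p,q)=(0,2): 4·0+5·2=10≤14, 3·0+2·2=4≤23, objective 18.
(p,q)=(1,1): 4·1+5·1=9≤14, 3·1+2·1=5≤23, objective 16.
The best lattice point is (1,2), giving 25.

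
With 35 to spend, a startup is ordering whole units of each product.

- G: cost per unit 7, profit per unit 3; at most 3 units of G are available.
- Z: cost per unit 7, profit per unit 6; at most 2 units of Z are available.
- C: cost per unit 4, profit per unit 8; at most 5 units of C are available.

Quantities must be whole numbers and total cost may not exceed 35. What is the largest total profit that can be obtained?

52

C has the best ratio (8/4); taking only C gives at most 5×8 = 40 (stopped by the supply cap of 5).
Mixing does better — 2×Z and 5×C: cost 34 ≤ 35, profit 2·6 + 5·8 = 52.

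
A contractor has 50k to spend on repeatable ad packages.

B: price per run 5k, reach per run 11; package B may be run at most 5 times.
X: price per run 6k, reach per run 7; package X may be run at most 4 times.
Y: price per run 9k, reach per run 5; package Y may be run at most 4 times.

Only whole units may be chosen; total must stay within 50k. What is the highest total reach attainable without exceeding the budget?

83

B has the best ratio (11/5); taking only B gives at most 5×11 = 55 (stopped by the supply cap of 5).
Mixing does better — 5×B and 4×X: price 49 ≤ 50, reach 5·11 + 4·7 = 83.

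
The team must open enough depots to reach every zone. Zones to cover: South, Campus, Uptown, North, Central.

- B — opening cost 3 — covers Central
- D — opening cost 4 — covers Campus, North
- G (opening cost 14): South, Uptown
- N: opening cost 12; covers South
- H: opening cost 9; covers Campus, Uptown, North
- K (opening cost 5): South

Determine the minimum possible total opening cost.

17

The greedy cost-per-new-zone heuristic would pick D, B, K, and H for 21, but a cheaper cover exists.
Choose B, H, and K: together they cover South, Campus, Uptown, North, Central — every zone.
Total opening cost: 3 + 9 + 5 = 17.
No cover costs less than 17.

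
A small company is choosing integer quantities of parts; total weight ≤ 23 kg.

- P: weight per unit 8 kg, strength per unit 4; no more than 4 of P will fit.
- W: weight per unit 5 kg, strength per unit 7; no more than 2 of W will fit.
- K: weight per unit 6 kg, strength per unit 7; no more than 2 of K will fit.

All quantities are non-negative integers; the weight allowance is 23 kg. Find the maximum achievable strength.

28

Take 2×W and 2×K: weight 22 ≤ 23, strength 2·7 + 2·7 = 28.
W has the best ratio (7/5) and is taken to its limit of 2; remaining capacity is filled optimally with the others.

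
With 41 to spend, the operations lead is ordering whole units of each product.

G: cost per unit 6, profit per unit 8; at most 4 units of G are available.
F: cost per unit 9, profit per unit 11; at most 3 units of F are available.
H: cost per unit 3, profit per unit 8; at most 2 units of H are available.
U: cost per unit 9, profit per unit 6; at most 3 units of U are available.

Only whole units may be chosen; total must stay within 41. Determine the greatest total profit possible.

59

H has the best ratio (8/3); taking only H gives at most 2×8 = 16 (stopped by the supply cap of 2).
Mixing does better — 4×G, 1×F, and 2×H: cost 39 ≤ 41, profit 4·8 + 1·11 + 2·8 = 59.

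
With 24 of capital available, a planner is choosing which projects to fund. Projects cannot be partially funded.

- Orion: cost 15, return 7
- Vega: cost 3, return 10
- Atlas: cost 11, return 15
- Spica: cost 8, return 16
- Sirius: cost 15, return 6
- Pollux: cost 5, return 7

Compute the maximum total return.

41

Take Vega, Atlas, and Spica: cost 3 + 11 + 8 = 22 ≤ 24, return 10 + 15 + 16 = 41.
No other feasible combination does better.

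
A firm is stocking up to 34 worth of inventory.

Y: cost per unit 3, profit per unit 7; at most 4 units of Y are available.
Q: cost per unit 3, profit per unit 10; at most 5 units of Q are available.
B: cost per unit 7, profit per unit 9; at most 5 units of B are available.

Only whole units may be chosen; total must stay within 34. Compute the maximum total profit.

Take 4×Y, 5×Q, and 1×B: cost 34 ≤ 34, profit 4·7 + 5·10 + 1·9 = 87.
Q has the best ratio (10/3) and is taken to its limit of 5; remaining capacity is filled optimally with the others.

87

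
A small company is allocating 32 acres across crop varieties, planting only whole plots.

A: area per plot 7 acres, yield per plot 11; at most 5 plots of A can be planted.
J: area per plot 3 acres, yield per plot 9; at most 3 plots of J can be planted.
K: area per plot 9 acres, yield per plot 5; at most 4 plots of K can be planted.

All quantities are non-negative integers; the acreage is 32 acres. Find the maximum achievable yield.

60

Take 3×A and 3×J: area 30 ≤ 32, yield 3·11 + 3·9 = 60.
J has the best ratio (9/3) and is taken to its limit of 3; remaining capacity is filled optimally with the others.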